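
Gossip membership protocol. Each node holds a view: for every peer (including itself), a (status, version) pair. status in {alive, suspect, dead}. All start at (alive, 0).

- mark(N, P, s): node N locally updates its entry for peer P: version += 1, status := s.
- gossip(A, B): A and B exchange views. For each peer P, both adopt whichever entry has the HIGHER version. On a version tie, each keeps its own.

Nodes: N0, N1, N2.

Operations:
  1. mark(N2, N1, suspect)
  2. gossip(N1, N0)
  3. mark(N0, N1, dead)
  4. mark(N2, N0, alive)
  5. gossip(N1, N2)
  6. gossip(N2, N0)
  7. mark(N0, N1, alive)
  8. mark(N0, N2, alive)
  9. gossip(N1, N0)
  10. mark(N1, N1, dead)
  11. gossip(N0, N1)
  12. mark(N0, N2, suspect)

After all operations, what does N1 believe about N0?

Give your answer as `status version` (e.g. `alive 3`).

Op 1: N2 marks N1=suspect -> (suspect,v1)
Op 2: gossip N1<->N0 -> N1.N0=(alive,v0) N1.N1=(alive,v0) N1.N2=(alive,v0) | N0.N0=(alive,v0) N0.N1=(alive,v0) N0.N2=(alive,v0)
Op 3: N0 marks N1=dead -> (dead,v1)
Op 4: N2 marks N0=alive -> (alive,v1)
Op 5: gossip N1<->N2 -> N1.N0=(alive,v1) N1.N1=(suspect,v1) N1.N2=(alive,v0) | N2.N0=(alive,v1) N2.N1=(suspect,v1) N2.N2=(alive,v0)
Op 6: gossip N2<->N0 -> N2.N0=(alive,v1) N2.N1=(suspect,v1) N2.N2=(alive,v0) | N0.N0=(alive,v1) N0.N1=(dead,v1) N0.N2=(alive,v0)
Op 7: N0 marks N1=alive -> (alive,v2)
Op 8: N0 marks N2=alive -> (alive,v1)
Op 9: gossip N1<->N0 -> N1.N0=(alive,v1) N1.N1=(alive,v2) N1.N2=(alive,v1) | N0.N0=(alive,v1) N0.N1=(alive,v2) N0.N2=(alive,v1)
Op 10: N1 marks N1=dead -> (dead,v3)
Op 11: gossip N0<->N1 -> N0.N0=(alive,v1) N0.N1=(dead,v3) N0.N2=(alive,v1) | N1.N0=(alive,v1) N1.N1=(dead,v3) N1.N2=(alive,v1)
Op 12: N0 marks N2=suspect -> (suspect,v2)

Answer: alive 1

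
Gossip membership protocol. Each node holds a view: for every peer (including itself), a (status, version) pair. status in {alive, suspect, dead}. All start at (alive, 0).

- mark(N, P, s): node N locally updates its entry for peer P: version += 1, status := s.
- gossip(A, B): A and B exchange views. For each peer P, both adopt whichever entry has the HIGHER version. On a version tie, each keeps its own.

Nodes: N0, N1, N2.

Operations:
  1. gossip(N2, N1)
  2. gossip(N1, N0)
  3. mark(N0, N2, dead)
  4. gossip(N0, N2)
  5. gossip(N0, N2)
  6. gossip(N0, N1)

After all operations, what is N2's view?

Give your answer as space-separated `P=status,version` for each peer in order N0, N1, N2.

Op 1: gossip N2<->N1 -> N2.N0=(alive,v0) N2.N1=(alive,v0) N2.N2=(alive,v0) | N1.N0=(alive,v0) N1.N1=(alive,v0) N1.N2=(alive,v0)
Op 2: gossip N1<->N0 -> N1.N0=(alive,v0) N1.N1=(alive,v0) N1.N2=(alive,v0) | N0.N0=(alive,v0) N0.N1=(alive,v0) N0.N2=(alive,v0)
Op 3: N0 marks N2=dead -> (dead,v1)
Op 4: gossip N0<->N2 -> N0.N0=(alive,v0) N0.N1=(alive,v0) N0.N2=(dead,v1) | N2.N0=(alive,v0) N2.N1=(alive,v0) N2.N2=(dead,v1)
Op 5: gossip N0<->N2 -> N0.N0=(alive,v0) N0.N1=(alive,v0) N0.N2=(dead,v1) | N2.N0=(alive,v0) N2.N1=(alive,v0) N2.N2=(dead,v1)
Op 6: gossip N0<->N1 -> N0.N0=(alive,v0) N0.N1=(alive,v0) N0.N2=(dead,v1) | N1.N0=(alive,v0) N1.N1=(alive,v0) N1.N2=(dead,v1)

Answer: N0=alive,0 N1=alive,0 N2=dead,1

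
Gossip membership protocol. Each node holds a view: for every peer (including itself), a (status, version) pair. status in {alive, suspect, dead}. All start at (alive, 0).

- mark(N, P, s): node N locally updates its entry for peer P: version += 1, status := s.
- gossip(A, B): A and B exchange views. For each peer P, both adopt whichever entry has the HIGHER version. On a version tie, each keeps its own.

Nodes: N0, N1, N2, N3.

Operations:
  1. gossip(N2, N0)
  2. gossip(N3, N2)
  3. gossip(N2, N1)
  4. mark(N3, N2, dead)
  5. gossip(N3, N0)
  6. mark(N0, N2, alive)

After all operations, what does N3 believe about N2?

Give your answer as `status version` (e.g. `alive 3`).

Op 1: gossip N2<->N0 -> N2.N0=(alive,v0) N2.N1=(alive,v0) N2.N2=(alive,v0) N2.N3=(alive,v0) | N0.N0=(alive,v0) N0.N1=(alive,v0) N0.N2=(alive,v0) N0.N3=(alive,v0)
Op 2: gossip N3<->N2 -> N3.N0=(alive,v0) N3.N1=(alive,v0) N3.N2=(alive,v0) N3.N3=(alive,v0) | N2.N0=(alive,v0) N2.N1=(alive,v0) N2.N2=(alive,v0) N2.N3=(alive,v0)
Op 3: gossip N2<->N1 -> N2.N0=(alive,v0) N2.N1=(alive,v0) N2.N2=(alive,v0) N2.N3=(alive,v0) | N1.N0=(alive,v0) N1.N1=(alive,v0) N1.N2=(alive,v0) N1.N3=(alive,v0)
Op 4: N3 marks N2=dead -> (dead,v1)
Op 5: gossip N3<->N0 -> N3.N0=(alive,v0) N3.N1=(alive,v0) N3.N2=(dead,v1) N3.N3=(alive,v0) | N0.N0=(alive,v0) N0.N1=(alive,v0) N0.N2=(dead,v1) N0.N3=(alive,v0)
Op 6: N0 marks N2=alive -> (alive,v2)

Answer: dead 1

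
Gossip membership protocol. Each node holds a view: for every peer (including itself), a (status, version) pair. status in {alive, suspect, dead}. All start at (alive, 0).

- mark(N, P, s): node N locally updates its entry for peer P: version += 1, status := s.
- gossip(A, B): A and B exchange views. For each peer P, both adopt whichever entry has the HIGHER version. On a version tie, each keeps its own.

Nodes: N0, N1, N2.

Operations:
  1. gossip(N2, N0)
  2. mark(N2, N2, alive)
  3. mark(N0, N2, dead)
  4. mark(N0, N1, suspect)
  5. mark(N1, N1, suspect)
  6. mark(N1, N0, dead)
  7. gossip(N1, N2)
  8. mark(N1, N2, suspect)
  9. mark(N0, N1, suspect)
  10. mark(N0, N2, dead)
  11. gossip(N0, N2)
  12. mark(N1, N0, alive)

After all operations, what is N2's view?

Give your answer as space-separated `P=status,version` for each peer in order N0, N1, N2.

Answer: N0=dead,1 N1=suspect,2 N2=dead,2

Derivation:
Op 1: gossip N2<->N0 -> N2.N0=(alive,v0) N2.N1=(alive,v0) N2.N2=(alive,v0) | N0.N0=(alive,v0) N0.N1=(alive,v0) N0.N2=(alive,v0)
Op 2: N2 marks N2=alive -> (alive,v1)
Op 3: N0 marks N2=dead -> (dead,v1)
Op 4: N0 marks N1=suspect -> (suspect,v1)
Op 5: N1 marks N1=suspect -> (suspect,v1)
Op 6: N1 marks N0=dead -> (dead,v1)
Op 7: gossip N1<->N2 -> N1.N0=(dead,v1) N1.N1=(suspect,v1) N1.N2=(alive,v1) | N2.N0=(dead,v1) N2.N1=(suspect,v1) N2.N2=(alive,v1)
Op 8: N1 marks N2=suspect -> (suspect,v2)
Op 9: N0 marks N1=suspect -> (suspect,v2)
Op 10: N0 marks N2=dead -> (dead,v2)
Op 11: gossip N0<->N2 -> N0.N0=(dead,v1) N0.N1=(suspect,v2) N0.N2=(dead,v2) | N2.N0=(dead,v1) N2.N1=(suspect,v2) N2.N2=(dead,v2)
Op 12: N1 marks N0=alive -> (alive,v2)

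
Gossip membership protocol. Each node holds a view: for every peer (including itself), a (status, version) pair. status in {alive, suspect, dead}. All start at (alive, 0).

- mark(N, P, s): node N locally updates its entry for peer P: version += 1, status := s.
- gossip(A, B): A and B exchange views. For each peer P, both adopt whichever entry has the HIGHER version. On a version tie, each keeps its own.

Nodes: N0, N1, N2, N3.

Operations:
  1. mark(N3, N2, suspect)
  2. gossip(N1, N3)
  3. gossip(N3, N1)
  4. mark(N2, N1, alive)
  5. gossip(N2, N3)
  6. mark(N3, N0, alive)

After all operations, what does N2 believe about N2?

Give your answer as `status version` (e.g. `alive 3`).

Op 1: N3 marks N2=suspect -> (suspect,v1)
Op 2: gossip N1<->N3 -> N1.N0=(alive,v0) N1.N1=(alive,v0) N1.N2=(suspect,v1) N1.N3=(alive,v0) | N3.N0=(alive,v0) N3.N1=(alive,v0) N3.N2=(suspect,v1) N3.N3=(alive,v0)
Op 3: gossip N3<->N1 -> N3.N0=(alive,v0) N3.N1=(alive,v0) N3.N2=(suspect,v1) N3.N3=(alive,v0) | N1.N0=(alive,v0) N1.N1=(alive,v0) N1.N2=(suspect,v1) N1.N3=(alive,v0)
Op 4: N2 marks N1=alive -> (alive,v1)
Op 5: gossip N2<->N3 -> N2.N0=(alive,v0) N2.N1=(alive,v1) N2.N2=(suspect,v1) N2.N3=(alive,v0) | N3.N0=(alive,v0) N3.N1=(alive,v1) N3.N2=(suspect,v1) N3.N3=(alive,v0)
Op 6: N3 marks N0=alive -> (alive,v1)

Answer: suspect 1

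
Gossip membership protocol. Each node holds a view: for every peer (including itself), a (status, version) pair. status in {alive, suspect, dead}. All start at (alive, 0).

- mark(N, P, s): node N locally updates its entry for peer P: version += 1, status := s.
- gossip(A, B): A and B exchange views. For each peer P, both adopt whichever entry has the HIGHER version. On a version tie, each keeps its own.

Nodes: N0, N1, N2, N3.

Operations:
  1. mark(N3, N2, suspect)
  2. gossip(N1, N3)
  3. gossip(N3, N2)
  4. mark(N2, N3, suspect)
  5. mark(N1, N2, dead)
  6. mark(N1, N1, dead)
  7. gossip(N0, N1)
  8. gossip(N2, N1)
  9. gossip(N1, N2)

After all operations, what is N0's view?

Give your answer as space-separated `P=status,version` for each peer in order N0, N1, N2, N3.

Answer: N0=alive,0 N1=dead,1 N2=dead,2 N3=alive,0

Derivation:
Op 1: N3 marks N2=suspect -> (suspect,v1)
Op 2: gossip N1<->N3 -> N1.N0=(alive,v0) N1.N1=(alive,v0) N1.N2=(suspect,v1) N1.N3=(alive,v0) | N3.N0=(alive,v0) N3.N1=(alive,v0) N3.N2=(suspect,v1) N3.N3=(alive,v0)
Op 3: gossip N3<->N2 -> N3.N0=(alive,v0) N3.N1=(alive,v0) N3.N2=(suspect,v1) N3.N3=(alive,v0) | N2.N0=(alive,v0) N2.N1=(alive,v0) N2.N2=(suspect,v1) N2.N3=(alive,v0)
Op 4: N2 marks N3=suspect -> (suspect,v1)
Op 5: N1 marks N2=dead -> (dead,v2)
Op 6: N1 marks N1=dead -> (dead,v1)
Op 7: gossip N0<->N1 -> N0.N0=(alive,v0) N0.N1=(dead,v1) N0.N2=(dead,v2) N0.N3=(alive,v0) | N1.N0=(alive,v0) N1.N1=(dead,v1) N1.N2=(dead,v2) N1.N3=(alive,v0)
Op 8: gossip N2<->N1 -> N2.N0=(alive,v0) N2.N1=(dead,v1) N2.N2=(dead,v2) N2.N3=(suspect,v1) | N1.N0=(alive,v0) N1.N1=(dead,v1) N1.N2=(dead,v2) N1.N3=(suspect,v1)
Op 9: gossip N1<->N2 -> N1.N0=(alive,v0) N1.N1=(dead,v1) N1.N2=(dead,v2) N1.N3=(suspect,v1) | N2.N0=(alive,v0) N2.N1=(dead,v1) N2.N2=(dead,v2) N2.N3=(suspect,v1)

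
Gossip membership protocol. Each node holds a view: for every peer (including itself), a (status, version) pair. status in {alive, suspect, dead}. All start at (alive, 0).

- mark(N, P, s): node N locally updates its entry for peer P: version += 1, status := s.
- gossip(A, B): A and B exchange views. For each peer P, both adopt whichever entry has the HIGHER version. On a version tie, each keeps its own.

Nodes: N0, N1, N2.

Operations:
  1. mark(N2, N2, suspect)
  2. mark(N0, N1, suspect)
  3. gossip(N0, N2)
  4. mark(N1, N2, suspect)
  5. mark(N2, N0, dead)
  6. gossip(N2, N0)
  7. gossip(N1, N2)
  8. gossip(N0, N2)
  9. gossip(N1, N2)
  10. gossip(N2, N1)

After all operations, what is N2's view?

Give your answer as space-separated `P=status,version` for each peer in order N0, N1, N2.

Op 1: N2 marks N2=suspect -> (suspect,v1)
Op 2: N0 marks N1=suspect -> (suspect,v1)
Op 3: gossip N0<->N2 -> N0.N0=(alive,v0) N0.N1=(suspect,v1) N0.N2=(suspect,v1) | N2.N0=(alive,v0) N2.N1=(suspect,v1) N2.N2=(suspect,v1)
Op 4: N1 marks N2=suspect -> (suspect,v1)
Op 5: N2 marks N0=dead -> (dead,v1)
Op 6: gossip N2<->N0 -> N2.N0=(dead,v1) N2.N1=(suspect,v1) N2.N2=(suspect,v1) | N0.N0=(dead,v1) N0.N1=(suspect,v1) N0.N2=(suspect,v1)
Op 7: gossip N1<->N2 -> N1.N0=(dead,v1) N1.N1=(suspect,v1) N1.N2=(suspect,v1) | N2.N0=(dead,v1) N2.N1=(suspect,v1) N2.N2=(suspect,v1)
Op 8: gossip N0<->N2 -> N0.N0=(dead,v1) N0.N1=(suspect,v1) N0.N2=(suspect,v1) | N2.N0=(dead,v1) N2.N1=(suspect,v1) N2.N2=(suspect,v1)
Op 9: gossip N1<->N2 -> N1.N0=(dead,v1) N1.N1=(suspect,v1) N1.N2=(suspect,v1) | N2.N0=(dead,v1) N2.N1=(suspect,v1) N2.N2=(suspect,v1)
Op 10: gossip N2<->N1 -> N2.N0=(dead,v1) N2.N1=(suspect,v1) N2.N2=(suspect,v1) | N1.N0=(dead,v1) N1.N1=(suspect,v1) N1.N2=(suspect,v1)

Answer: N0=dead,1 N1=suspect,1 N2=suspect,1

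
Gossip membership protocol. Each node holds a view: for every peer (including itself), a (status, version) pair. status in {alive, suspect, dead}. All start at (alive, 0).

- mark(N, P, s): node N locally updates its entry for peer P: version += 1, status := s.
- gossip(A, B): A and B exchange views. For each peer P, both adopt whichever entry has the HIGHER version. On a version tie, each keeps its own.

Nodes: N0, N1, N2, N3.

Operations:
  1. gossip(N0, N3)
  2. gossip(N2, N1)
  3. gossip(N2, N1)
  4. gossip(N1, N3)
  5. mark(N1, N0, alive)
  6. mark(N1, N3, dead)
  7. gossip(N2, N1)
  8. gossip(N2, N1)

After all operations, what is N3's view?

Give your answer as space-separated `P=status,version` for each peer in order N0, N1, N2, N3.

Op 1: gossip N0<->N3 -> N0.N0=(alive,v0) N0.N1=(alive,v0) N0.N2=(alive,v0) N0.N3=(alive,v0) | N3.N0=(alive,v0) N3.N1=(alive,v0) N3.N2=(alive,v0) N3.N3=(alive,v0)
Op 2: gossip N2<->N1 -> N2.N0=(alive,v0) N2.N1=(alive,v0) N2.N2=(alive,v0) N2.N3=(alive,v0) | N1.N0=(alive,v0) N1.N1=(alive,v0) N1.N2=(alive,v0) N1.N3=(alive,v0)
Op 3: gossip N2<->N1 -> N2.N0=(alive,v0) N2.N1=(alive,v0) N2.N2=(alive,v0) N2.N3=(alive,v0) | N1.N0=(alive,v0) N1.N1=(alive,v0) N1.N2=(alive,v0) N1.N3=(alive,v0)
Op 4: gossip N1<->N3 -> N1.N0=(alive,v0) N1.N1=(alive,v0) N1.N2=(alive,v0) N1.N3=(alive,v0) | N3.N0=(alive,v0) N3.N1=(alive,v0) N3.N2=(alive,v0) N3.N3=(alive,v0)
Op 5: N1 marks N0=alive -> (alive,v1)
Op 6: N1 marks N3=dead -> (dead,v1)
Op 7: gossip N2<->N1 -> N2.N0=(alive,v1) N2.N1=(alive,v0) N2.N2=(alive,v0) N2.N3=(dead,v1) | N1.N0=(alive,v1) N1.N1=(alive,v0) N1.N2=(alive,v0) N1.N3=(dead,v1)
Op 8: gossip N2<->N1 -> N2.N0=(alive,v1) N2.N1=(alive,v0) N2.N2=(alive,v0) N2.N3=(dead,v1) | N1.N0=(alive,v1) N1.N1=(alive,v0) N1.N2=(alive,v0) N1.N3=(dead,v1)

Answer: N0=alive,0 N1=alive,0 N2=alive,0 N3=alive,0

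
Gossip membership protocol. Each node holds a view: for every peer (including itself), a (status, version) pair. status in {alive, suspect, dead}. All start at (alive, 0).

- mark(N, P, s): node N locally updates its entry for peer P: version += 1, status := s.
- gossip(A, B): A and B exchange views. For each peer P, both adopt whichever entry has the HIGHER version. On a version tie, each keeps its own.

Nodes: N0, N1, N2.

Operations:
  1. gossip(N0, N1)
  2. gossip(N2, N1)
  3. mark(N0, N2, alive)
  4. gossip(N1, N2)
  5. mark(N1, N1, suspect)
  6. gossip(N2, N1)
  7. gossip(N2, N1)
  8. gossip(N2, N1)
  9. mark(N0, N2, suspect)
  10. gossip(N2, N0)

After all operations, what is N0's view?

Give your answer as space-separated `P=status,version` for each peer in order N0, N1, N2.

Answer: N0=alive,0 N1=suspect,1 N2=suspect,2

Derivation:
Op 1: gossip N0<->N1 -> N0.N0=(alive,v0) N0.N1=(alive,v0) N0.N2=(alive,v0) | N1.N0=(alive,v0) N1.N1=(alive,v0) N1.N2=(alive,v0)
Op 2: gossip N2<->N1 -> N2.N0=(alive,v0) N2.N1=(alive,v0) N2.N2=(alive,v0) | N1.N0=(alive,v0) N1.N1=(alive,v0) N1.N2=(alive,v0)
Op 3: N0 marks N2=alive -> (alive,v1)
Op 4: gossip N1<->N2 -> N1.N0=(alive,v0) N1.N1=(alive,v0) N1.N2=(alive,v0) | N2.N0=(alive,v0) N2.N1=(alive,v0) N2.N2=(alive,v0)
Op 5: N1 marks N1=suspect -> (suspect,v1)
Op 6: gossip N2<->N1 -> N2.N0=(alive,v0) N2.N1=(suspect,v1) N2.N2=(alive,v0) | N1.N0=(alive,v0) N1.N1=(suspect,v1) N1.N2=(alive,v0)
Op 7: gossip N2<->N1 -> N2.N0=(alive,v0) N2.N1=(suspect,v1) N2.N2=(alive,v0) | N1.N0=(alive,v0) N1.N1=(suspect,v1) N1.N2=(alive,v0)
Op 8: gossip N2<->N1 -> N2.N0=(alive,v0) N2.N1=(suspect,v1) N2.N2=(alive,v0) | N1.N0=(alive,v0) N1.N1=(suspect,v1) N1.N2=(alive,v0)
Op 9: N0 marks N2=suspect -> (suspect,v2)
Op 10: gossip N2<->N0 -> N2.N0=(alive,v0) N2.N1=(suspect,v1) N2.N2=(suspect,v2) | N0.N0=(alive,v0) N0.N1=(suspect,v1) N0.N2=(suspect,v2)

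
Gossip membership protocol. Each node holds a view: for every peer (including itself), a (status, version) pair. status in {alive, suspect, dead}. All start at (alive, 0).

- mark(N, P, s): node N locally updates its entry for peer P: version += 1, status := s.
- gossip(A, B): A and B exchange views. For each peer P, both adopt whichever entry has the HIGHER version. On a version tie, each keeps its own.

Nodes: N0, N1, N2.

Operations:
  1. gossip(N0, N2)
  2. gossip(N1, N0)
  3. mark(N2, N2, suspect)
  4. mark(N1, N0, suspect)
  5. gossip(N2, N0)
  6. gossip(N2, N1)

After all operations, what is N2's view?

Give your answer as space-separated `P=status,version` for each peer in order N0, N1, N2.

Answer: N0=suspect,1 N1=alive,0 N2=suspect,1

Derivation:
Op 1: gossip N0<->N2 -> N0.N0=(alive,v0) N0.N1=(alive,v0) N0.N2=(alive,v0) | N2.N0=(alive,v0) N2.N1=(alive,v0) N2.N2=(alive,v0)
Op 2: gossip N1<->N0 -> N1.N0=(alive,v0) N1.N1=(alive,v0) N1.N2=(alive,v0) | N0.N0=(alive,v0) N0.N1=(alive,v0) N0.N2=(alive,v0)
Op 3: N2 marks N2=suspect -> (suspect,v1)
Op 4: N1 marks N0=suspect -> (suspect,v1)
Op 5: gossip N2<->N0 -> N2.N0=(alive,v0) N2.N1=(alive,v0) N2.N2=(suspect,v1) | N0.N0=(alive,v0) N0.N1=(alive,v0) N0.N2=(suspect,v1)
Op 6: gossip N2<->N1 -> N2.N0=(suspect,v1) N2.N1=(alive,v0) N2.N2=(suspect,v1) | N1.N0=(suspect,v1) N1.N1=(alive,v0) N1.N2=(suspect,v1)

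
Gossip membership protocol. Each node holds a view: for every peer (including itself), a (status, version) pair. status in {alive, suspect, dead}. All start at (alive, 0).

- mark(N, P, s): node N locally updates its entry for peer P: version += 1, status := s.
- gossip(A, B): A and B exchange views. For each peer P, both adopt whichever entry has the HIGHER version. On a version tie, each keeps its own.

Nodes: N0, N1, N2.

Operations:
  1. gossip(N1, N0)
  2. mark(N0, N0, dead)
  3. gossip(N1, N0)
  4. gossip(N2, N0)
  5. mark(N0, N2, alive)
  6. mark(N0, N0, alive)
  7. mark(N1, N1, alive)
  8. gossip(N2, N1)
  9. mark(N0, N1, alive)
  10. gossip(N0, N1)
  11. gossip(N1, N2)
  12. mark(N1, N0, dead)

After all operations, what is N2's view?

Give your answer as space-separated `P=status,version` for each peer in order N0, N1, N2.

Op 1: gossip N1<->N0 -> N1.N0=(alive,v0) N1.N1=(alive,v0) N1.N2=(alive,v0) | N0.N0=(alive,v0) N0.N1=(alive,v0) N0.N2=(alive,v0)
Op 2: N0 marks N0=dead -> (dead,v1)
Op 3: gossip N1<->N0 -> N1.N0=(dead,v1) N1.N1=(alive,v0) N1.N2=(alive,v0) | N0.N0=(dead,v1) N0.N1=(alive,v0) N0.N2=(alive,v0)
Op 4: gossip N2<->N0 -> N2.N0=(dead,v1) N2.N1=(alive,v0) N2.N2=(alive,v0) | N0.N0=(dead,v1) N0.N1=(alive,v0) N0.N2=(alive,v0)
Op 5: N0 marks N2=alive -> (alive,v1)
Op 6: N0 marks N0=alive -> (alive,v2)
Op 7: N1 marks N1=alive -> (alive,v1)
Op 8: gossip N2<->N1 -> N2.N0=(dead,v1) N2.N1=(alive,v1) N2.N2=(alive,v0) | N1.N0=(dead,v1) N1.N1=(alive,v1) N1.N2=(alive,v0)
Op 9: N0 marks N1=alive -> (alive,v1)
Op 10: gossip N0<->N1 -> N0.N0=(alive,v2) N0.N1=(alive,v1) N0.N2=(alive,v1) | N1.N0=(alive,v2) N1.N1=(alive,v1) N1.N2=(alive,v1)
Op 11: gossip N1<->N2 -> N1.N0=(alive,v2) N1.N1=(alive,v1) N1.N2=(alive,v1) | N2.N0=(alive,v2) N2.N1=(alive,v1) N2.N2=(alive,v1)
Op 12: N1 marks N0=dead -> (dead,v3)

Answer: N0=alive,2 N1=alive,1 N2=alive,1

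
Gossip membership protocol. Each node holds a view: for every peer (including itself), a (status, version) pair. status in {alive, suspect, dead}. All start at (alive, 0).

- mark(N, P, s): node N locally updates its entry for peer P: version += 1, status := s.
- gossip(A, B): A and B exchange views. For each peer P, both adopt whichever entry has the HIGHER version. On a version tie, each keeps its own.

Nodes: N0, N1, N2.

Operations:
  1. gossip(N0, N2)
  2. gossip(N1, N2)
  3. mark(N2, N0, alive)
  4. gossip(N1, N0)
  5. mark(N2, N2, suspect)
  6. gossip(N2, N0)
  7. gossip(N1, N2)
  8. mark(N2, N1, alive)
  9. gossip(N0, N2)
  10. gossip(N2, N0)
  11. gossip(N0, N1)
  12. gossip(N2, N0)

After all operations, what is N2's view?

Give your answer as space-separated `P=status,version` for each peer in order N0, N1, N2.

Op 1: gossip N0<->N2 -> N0.N0=(alive,v0) N0.N1=(alive,v0) N0.N2=(alive,v0) | N2.N0=(alive,v0) N2.N1=(alive,v0) N2.N2=(alive,v0)
Op 2: gossip N1<->N2 -> N1.N0=(alive,v0) N1.N1=(alive,v0) N1.N2=(alive,v0) | N2.N0=(alive,v0) N2.N1=(alive,v0) N2.N2=(alive,v0)
Op 3: N2 marks N0=alive -> (alive,v1)
Op 4: gossip N1<->N0 -> N1.N0=(alive,v0) N1.N1=(alive,v0) N1.N2=(alive,v0) | N0.N0=(alive,v0) N0.N1=(alive,v0) N0.N2=(alive,v0)
Op 5: N2 marks N2=suspect -> (suspect,v1)
Op 6: gossip N2<->N0 -> N2.N0=(alive,v1) N2.N1=(alive,v0) N2.N2=(suspect,v1) | N0.N0=(alive,v1) N0.N1=(alive,v0) N0.N2=(suspect,v1)
Op 7: gossip N1<->N2 -> N1.N0=(alive,v1) N1.N1=(alive,v0) N1.N2=(suspect,v1) | N2.N0=(alive,v1) N2.N1=(alive,v0) N2.N2=(suspect,v1)
Op 8: N2 marks N1=alive -> (alive,v1)
Op 9: gossip N0<->N2 -> N0.N0=(alive,v1) N0.N1=(alive,v1) N0.N2=(suspect,v1) | N2.N0=(alive,v1) N2.N1=(alive,v1) N2.N2=(suspect,v1)
Op 10: gossip N2<->N0 -> N2.N0=(alive,v1) N2.N1=(alive,v1) N2.N2=(suspect,v1) | N0.N0=(alive,v1) N0.N1=(alive,v1) N0.N2=(suspect,v1)
Op 11: gossip N0<->N1 -> N0.N0=(alive,v1) N0.N1=(alive,v1) N0.N2=(suspect,v1) | N1.N0=(alive,v1) N1.N1=(alive,v1) N1.N2=(suspect,v1)
Op 12: gossip N2<->N0 -> N2.N0=(alive,v1) N2.N1=(alive,v1) N2.N2=(suspect,v1) | N0.N0=(alive,v1) N0.N1=(alive,v1) N0.N2=(suspect,v1)

Answer: N0=alive,1 N1=alive,1 N2=suspect,1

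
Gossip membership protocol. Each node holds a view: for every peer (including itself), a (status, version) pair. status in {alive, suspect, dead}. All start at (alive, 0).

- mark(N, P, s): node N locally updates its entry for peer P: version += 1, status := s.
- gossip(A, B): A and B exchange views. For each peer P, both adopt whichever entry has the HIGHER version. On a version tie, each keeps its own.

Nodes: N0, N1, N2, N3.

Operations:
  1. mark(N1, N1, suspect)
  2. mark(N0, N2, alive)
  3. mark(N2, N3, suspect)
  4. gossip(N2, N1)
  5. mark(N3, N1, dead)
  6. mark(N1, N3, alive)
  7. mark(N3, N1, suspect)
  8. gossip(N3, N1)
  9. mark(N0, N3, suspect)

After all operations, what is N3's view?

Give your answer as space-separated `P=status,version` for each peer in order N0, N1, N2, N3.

Answer: N0=alive,0 N1=suspect,2 N2=alive,0 N3=alive,2

Derivation:
Op 1: N1 marks N1=suspect -> (suspect,v1)
Op 2: N0 marks N2=alive -> (alive,v1)
Op 3: N2 marks N3=suspect -> (suspect,v1)
Op 4: gossip N2<->N1 -> N2.N0=(alive,v0) N2.N1=(suspect,v1) N2.N2=(alive,v0) N2.N3=(suspect,v1) | N1.N0=(alive,v0) N1.N1=(suspect,v1) N1.N2=(alive,v0) N1.N3=(suspect,v1)
Op 5: N3 marks N1=dead -> (dead,v1)
Op 6: N1 marks N3=alive -> (alive,v2)
Op 7: N3 marks N1=suspect -> (suspect,v2)
Op 8: gossip N3<->N1 -> N3.N0=(alive,v0) N3.N1=(suspect,v2) N3.N2=(alive,v0) N3.N3=(alive,v2) | N1.N0=(alive,v0) N1.N1=(suspect,v2) N1.N2=(alive,v0) N1.N3=(alive,v2)
Op 9: N0 marks N3=suspect -> (suspect,v1)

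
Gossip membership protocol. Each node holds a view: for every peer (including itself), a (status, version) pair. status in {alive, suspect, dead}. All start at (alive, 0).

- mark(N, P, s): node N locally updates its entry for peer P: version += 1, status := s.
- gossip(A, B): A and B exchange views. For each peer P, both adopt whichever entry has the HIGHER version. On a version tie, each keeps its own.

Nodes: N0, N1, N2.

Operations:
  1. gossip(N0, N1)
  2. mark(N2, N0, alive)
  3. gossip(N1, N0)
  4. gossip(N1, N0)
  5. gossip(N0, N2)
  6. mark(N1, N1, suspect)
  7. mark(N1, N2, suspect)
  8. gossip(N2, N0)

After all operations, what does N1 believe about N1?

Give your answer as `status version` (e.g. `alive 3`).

Answer: suspect 1

Derivation:
Op 1: gossip N0<->N1 -> N0.N0=(alive,v0) N0.N1=(alive,v0) N0.N2=(alive,v0) | N1.N0=(alive,v0) N1.N1=(alive,v0) N1.N2=(alive,v0)
Op 2: N2 marks N0=alive -> (alive,v1)
Op 3: gossip N1<->N0 -> N1.N0=(alive,v0) N1.N1=(alive,v0) N1.N2=(alive,v0) | N0.N0=(alive,v0) N0.N1=(alive,v0) N0.N2=(alive,v0)
Op 4: gossip N1<->N0 -> N1.N0=(alive,v0) N1.N1=(alive,v0) N1.N2=(alive,v0) | N0.N0=(alive,v0) N0.N1=(alive,v0) N0.N2=(alive,v0)
Op 5: gossip N0<->N2 -> N0.N0=(alive,v1) N0.N1=(alive,v0) N0.N2=(alive,v0) | N2.N0=(alive,v1) N2.N1=(alive,v0) N2.N2=(alive,v0)
Op 6: N1 marks N1=suspect -> (suspect,v1)
Op 7: N1 marks N2=suspect -> (suspect,v1)
Op 8: gossip N2<->N0 -> N2.N0=(alive,v1) N2.N1=(alive,v0) N2.N2=(alive,v0) | N0.N0=(alive,v1) N0.N1=(alive,v0) N0.N2=(alive,v0)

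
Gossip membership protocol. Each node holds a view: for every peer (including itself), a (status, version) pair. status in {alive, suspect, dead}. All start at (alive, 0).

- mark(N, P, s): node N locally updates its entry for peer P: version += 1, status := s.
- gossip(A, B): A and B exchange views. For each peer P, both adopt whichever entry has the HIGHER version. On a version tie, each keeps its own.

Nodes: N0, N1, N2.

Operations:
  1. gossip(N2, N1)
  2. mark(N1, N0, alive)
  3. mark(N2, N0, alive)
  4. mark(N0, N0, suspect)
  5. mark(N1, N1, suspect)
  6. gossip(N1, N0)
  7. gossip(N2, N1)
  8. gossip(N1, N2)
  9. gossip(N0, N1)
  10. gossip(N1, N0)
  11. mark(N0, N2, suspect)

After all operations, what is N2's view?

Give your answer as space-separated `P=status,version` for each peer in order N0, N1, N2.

Op 1: gossip N2<->N1 -> N2.N0=(alive,v0) N2.N1=(alive,v0) N2.N2=(alive,v0) | N1.N0=(alive,v0) N1.N1=(alive,v0) N1.N2=(alive,v0)
Op 2: N1 marks N0=alive -> (alive,v1)
Op 3: N2 marks N0=alive -> (alive,v1)
Op 4: N0 marks N0=suspect -> (suspect,v1)
Op 5: N1 marks N1=suspect -> (suspect,v1)
Op 6: gossip N1<->N0 -> N1.N0=(alive,v1) N1.N1=(suspect,v1) N1.N2=(alive,v0) | N0.N0=(suspect,v1) N0.N1=(suspect,v1) N0.N2=(alive,v0)
Op 7: gossip N2<->N1 -> N2.N0=(alive,v1) N2.N1=(suspect,v1) N2.N2=(alive,v0) | N1.N0=(alive,v1) N1.N1=(suspect,v1) N1.N2=(alive,v0)
Op 8: gossip N1<->N2 -> N1.N0=(alive,v1) N1.N1=(suspect,v1) N1.N2=(alive,v0) | N2.N0=(alive,v1) N2.N1=(suspect,v1) N2.N2=(alive,v0)
Op 9: gossip N0<->N1 -> N0.N0=(suspect,v1) N0.N1=(suspect,v1) N0.N2=(alive,v0) | N1.N0=(alive,v1) N1.N1=(suspect,v1) N1.N2=(alive,v0)
Op 10: gossip N1<->N0 -> N1.N0=(alive,v1) N1.N1=(suspect,v1) N1.N2=(alive,v0) | N0.N0=(suspect,v1) N0.N1=(suspect,v1) N0.N2=(alive,v0)
Op 11: N0 marks N2=suspect -> (suspect,v1)

Answer: N0=alive,1 N1=suspect,1 N2=alive,0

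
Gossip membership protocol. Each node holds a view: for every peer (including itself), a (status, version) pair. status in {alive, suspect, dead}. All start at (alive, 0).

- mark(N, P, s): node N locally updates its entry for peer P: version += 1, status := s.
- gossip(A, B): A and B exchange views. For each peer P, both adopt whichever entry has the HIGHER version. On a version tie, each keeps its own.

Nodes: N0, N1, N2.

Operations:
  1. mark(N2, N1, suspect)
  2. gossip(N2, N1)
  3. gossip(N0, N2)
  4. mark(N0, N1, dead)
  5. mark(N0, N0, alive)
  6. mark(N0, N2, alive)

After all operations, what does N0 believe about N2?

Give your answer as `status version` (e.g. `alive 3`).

Op 1: N2 marks N1=suspect -> (suspect,v1)
Op 2: gossip N2<->N1 -> N2.N0=(alive,v0) N2.N1=(suspect,v1) N2.N2=(alive,v0) | N1.N0=(alive,v0) N1.N1=(suspect,v1) N1.N2=(alive,v0)
Op 3: gossip N0<->N2 -> N0.N0=(alive,v0) N0.N1=(suspect,v1) N0.N2=(alive,v0) | N2.N0=(alive,v0) N2.N1=(suspect,v1) N2.N2=(alive,v0)
Op 4: N0 marks N1=dead -> (dead,v2)
Op 5: N0 marks N0=alive -> (alive,v1)
Op 6: N0 marks N2=alive -> (alive,v1)

Answer: alive 1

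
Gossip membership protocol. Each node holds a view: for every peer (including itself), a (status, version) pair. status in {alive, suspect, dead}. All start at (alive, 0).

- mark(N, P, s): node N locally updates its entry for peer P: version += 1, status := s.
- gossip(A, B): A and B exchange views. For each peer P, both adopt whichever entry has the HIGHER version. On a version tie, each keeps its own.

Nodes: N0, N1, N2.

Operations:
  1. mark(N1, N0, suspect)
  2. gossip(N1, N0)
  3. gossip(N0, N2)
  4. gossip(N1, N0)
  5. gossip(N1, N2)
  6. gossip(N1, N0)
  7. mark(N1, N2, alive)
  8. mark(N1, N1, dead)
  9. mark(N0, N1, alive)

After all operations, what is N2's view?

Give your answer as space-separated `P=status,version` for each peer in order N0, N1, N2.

Op 1: N1 marks N0=suspect -> (suspect,v1)
Op 2: gossip N1<->N0 -> N1.N0=(suspect,v1) N1.N1=(alive,v0) N1.N2=(alive,v0) | N0.N0=(suspect,v1) N0.N1=(alive,v0) N0.N2=(alive,v0)
Op 3: gossip N0<->N2 -> N0.N0=(suspect,v1) N0.N1=(alive,v0) N0.N2=(alive,v0) | N2.N0=(suspect,v1) N2.N1=(alive,v0) N2.N2=(alive,v0)
Op 4: gossip N1<->N0 -> N1.N0=(suspect,v1) N1.N1=(alive,v0) N1.N2=(alive,v0) | N0.N0=(suspect,v1) N0.N1=(alive,v0) N0.N2=(alive,v0)
Op 5: gossip N1<->N2 -> N1.N0=(suspect,v1) N1.N1=(alive,v0) N1.N2=(alive,v0) | N2.N0=(suspect,v1) N2.N1=(alive,v0) N2.N2=(alive,v0)
Op 6: gossip N1<->N0 -> N1.N0=(suspect,v1) N1.N1=(alive,v0) N1.N2=(alive,v0) | N0.N0=(suspect,v1) N0.N1=(alive,v0) N0.N2=(alive,v0)
Op 7: N1 marks N2=alive -> (alive,v1)
Op 8: N1 marks N1=dead -> (dead,v1)
Op 9: N0 marks N1=alive -> (alive,v1)

Answer: N0=suspect,1 N1=alive,0 N2=alive,0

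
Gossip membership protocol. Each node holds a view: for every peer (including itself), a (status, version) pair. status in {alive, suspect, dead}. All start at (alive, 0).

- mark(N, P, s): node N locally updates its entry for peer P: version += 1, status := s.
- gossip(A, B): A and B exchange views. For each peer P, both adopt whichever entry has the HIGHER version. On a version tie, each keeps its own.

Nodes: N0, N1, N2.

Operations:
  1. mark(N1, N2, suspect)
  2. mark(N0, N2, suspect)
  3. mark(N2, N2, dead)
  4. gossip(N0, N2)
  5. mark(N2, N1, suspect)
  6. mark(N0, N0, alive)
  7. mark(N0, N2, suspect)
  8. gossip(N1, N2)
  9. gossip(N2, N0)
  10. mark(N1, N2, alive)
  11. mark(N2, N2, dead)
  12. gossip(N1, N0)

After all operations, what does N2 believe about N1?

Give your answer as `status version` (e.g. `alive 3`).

Answer: suspect 1

Derivation:
Op 1: N1 marks N2=suspect -> (suspect,v1)
Op 2: N0 marks N2=suspect -> (suspect,v1)
Op 3: N2 marks N2=dead -> (dead,v1)
Op 4: gossip N0<->N2 -> N0.N0=(alive,v0) N0.N1=(alive,v0) N0.N2=(suspect,v1) | N2.N0=(alive,v0) N2.N1=(alive,v0) N2.N2=(dead,v1)
Op 5: N2 marks N1=suspect -> (suspect,v1)
Op 6: N0 marks N0=alive -> (alive,v1)
Op 7: N0 marks N2=suspect -> (suspect,v2)
Op 8: gossip N1<->N2 -> N1.N0=(alive,v0) N1.N1=(suspect,v1) N1.N2=(suspect,v1) | N2.N0=(alive,v0) N2.N1=(suspect,v1) N2.N2=(dead,v1)
Op 9: gossip N2<->N0 -> N2.N0=(alive,v1) N2.N1=(suspect,v1) N2.N2=(suspect,v2) | N0.N0=(alive,v1) N0.N1=(suspect,v1) N0.N2=(suspect,v2)
Op 10: N1 marks N2=alive -> (alive,v2)
Op 11: N2 marks N2=dead -> (dead,v3)
Op 12: gossip N1<->N0 -> N1.N0=(alive,v1) N1.N1=(suspect,v1) N1.N2=(alive,v2) | N0.N0=(alive,v1) N0.N1=(suspect,v1) N0.N2=(suspect,v2)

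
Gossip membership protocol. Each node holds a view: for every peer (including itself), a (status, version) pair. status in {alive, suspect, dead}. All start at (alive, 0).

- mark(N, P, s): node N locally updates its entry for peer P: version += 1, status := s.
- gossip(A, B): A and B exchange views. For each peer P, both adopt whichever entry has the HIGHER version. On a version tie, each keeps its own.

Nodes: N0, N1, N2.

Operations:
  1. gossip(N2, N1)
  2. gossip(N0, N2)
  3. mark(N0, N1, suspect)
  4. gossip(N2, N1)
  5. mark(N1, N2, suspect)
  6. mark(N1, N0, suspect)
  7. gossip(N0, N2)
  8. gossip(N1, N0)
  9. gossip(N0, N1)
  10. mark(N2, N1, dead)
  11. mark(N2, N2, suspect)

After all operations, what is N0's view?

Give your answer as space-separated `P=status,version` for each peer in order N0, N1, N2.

Op 1: gossip N2<->N1 -> N2.N0=(alive,v0) N2.N1=(alive,v0) N2.N2=(alive,v0) | N1.N0=(alive,v0) N1.N1=(alive,v0) N1.N2=(alive,v0)
Op 2: gossip N0<->N2 -> N0.N0=(alive,v0) N0.N1=(alive,v0) N0.N2=(alive,v0) | N2.N0=(alive,v0) N2.N1=(alive,v0) N2.N2=(alive,v0)
Op 3: N0 marks N1=suspect -> (suspect,v1)
Op 4: gossip N2<->N1 -> N2.N0=(alive,v0) N2.N1=(alive,v0) N2.N2=(alive,v0) | N1.N0=(alive,v0) N1.N1=(alive,v0) N1.N2=(alive,v0)
Op 5: N1 marks N2=suspect -> (suspect,v1)
Op 6: N1 marks N0=suspect -> (suspect,v1)
Op 7: gossip N0<->N2 -> N0.N0=(alive,v0) N0.N1=(suspect,v1) N0.N2=(alive,v0) | N2.N0=(alive,v0) N2.N1=(suspect,v1) N2.N2=(alive,v0)
Op 8: gossip N1<->N0 -> N1.N0=(suspect,v1) N1.N1=(suspect,v1) N1.N2=(suspect,v1) | N0.N0=(suspect,v1) N0.N1=(suspect,v1) N0.N2=(suspect,v1)
Op 9: gossip N0<->N1 -> N0.N0=(suspect,v1) N0.N1=(suspect,v1) N0.N2=(suspect,v1) | N1.N0=(suspect,v1) N1.N1=(suspect,v1) N1.N2=(suspect,v1)
Op 10: N2 marks N1=dead -> (dead,v2)
Op 11: N2 marks N2=suspect -> (suspect,v1)

Answer: N0=suspect,1 N1=suspect,1 N2=suspect,1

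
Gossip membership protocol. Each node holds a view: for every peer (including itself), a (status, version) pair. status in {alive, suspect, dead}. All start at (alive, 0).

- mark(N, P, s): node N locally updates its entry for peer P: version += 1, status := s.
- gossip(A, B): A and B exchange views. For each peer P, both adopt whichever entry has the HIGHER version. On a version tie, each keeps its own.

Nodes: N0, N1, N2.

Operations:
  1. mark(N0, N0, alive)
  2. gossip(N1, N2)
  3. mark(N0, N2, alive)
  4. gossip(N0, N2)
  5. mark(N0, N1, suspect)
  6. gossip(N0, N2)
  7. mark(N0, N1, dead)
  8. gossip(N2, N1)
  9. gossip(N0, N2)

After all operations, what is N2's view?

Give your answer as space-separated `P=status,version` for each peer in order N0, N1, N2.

Op 1: N0 marks N0=alive -> (alive,v1)
Op 2: gossip N1<->N2 -> N1.N0=(alive,v0) N1.N1=(alive,v0) N1.N2=(alive,v0) | N2.N0=(alive,v0) N2.N1=(alive,v0) N2.N2=(alive,v0)
Op 3: N0 marks N2=alive -> (alive,v1)
Op 4: gossip N0<->N2 -> N0.N0=(alive,v1) N0.N1=(alive,v0) N0.N2=(alive,v1) | N2.N0=(alive,v1) N2.N1=(alive,v0) N2.N2=(alive,v1)
Op 5: N0 marks N1=suspect -> (suspect,v1)
Op 6: gossip N0<->N2 -> N0.N0=(alive,v1) N0.N1=(suspect,v1) N0.N2=(alive,v1) | N2.N0=(alive,v1) N2.N1=(suspect,v1) N2.N2=(alive,v1)
Op 7: N0 marks N1=dead -> (dead,v2)
Op 8: gossip N2<->N1 -> N2.N0=(alive,v1) N2.N1=(suspect,v1) N2.N2=(alive,v1) | N1.N0=(alive,v1) N1.N1=(suspect,v1) N1.N2=(alive,v1)
Op 9: gossip N0<->N2 -> N0.N0=(alive,v1) N0.N1=(dead,v2) N0.N2=(alive,v1) | N2.N0=(alive,v1) N2.N1=(dead,v2) N2.N2=(alive,v1)

Answer: N0=alive,1 N1=dead,2 N2=alive,1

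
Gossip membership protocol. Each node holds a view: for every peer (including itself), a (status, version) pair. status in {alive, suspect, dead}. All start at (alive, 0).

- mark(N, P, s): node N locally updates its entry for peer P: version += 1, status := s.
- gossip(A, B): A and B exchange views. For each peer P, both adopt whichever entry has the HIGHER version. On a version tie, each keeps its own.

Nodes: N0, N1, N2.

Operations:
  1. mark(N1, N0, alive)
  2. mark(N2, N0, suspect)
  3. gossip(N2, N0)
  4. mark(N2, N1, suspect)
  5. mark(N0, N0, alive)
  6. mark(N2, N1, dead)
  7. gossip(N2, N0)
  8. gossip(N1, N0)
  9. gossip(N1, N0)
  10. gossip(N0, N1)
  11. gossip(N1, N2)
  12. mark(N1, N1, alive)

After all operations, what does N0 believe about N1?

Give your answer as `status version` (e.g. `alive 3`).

Answer: dead 2

Derivation:
Op 1: N1 marks N0=alive -> (alive,v1)
Op 2: N2 marks N0=suspect -> (suspect,v1)
Op 3: gossip N2<->N0 -> N2.N0=(suspect,v1) N2.N1=(alive,v0) N2.N2=(alive,v0) | N0.N0=(suspect,v1) N0.N1=(alive,v0) N0.N2=(alive,v0)
Op 4: N2 marks N1=suspect -> (suspect,v1)
Op 5: N0 marks N0=alive -> (alive,v2)
Op 6: N2 marks N1=dead -> (dead,v2)
Op 7: gossip N2<->N0 -> N2.N0=(alive,v2) N2.N1=(dead,v2) N2.N2=(alive,v0) | N0.N0=(alive,v2) N0.N1=(dead,v2) N0.N2=(alive,v0)
Op 8: gossip N1<->N0 -> N1.N0=(alive,v2) N1.N1=(dead,v2) N1.N2=(alive,v0) | N0.N0=(alive,v2) N0.N1=(dead,v2) N0.N2=(alive,v0)
Op 9: gossip N1<->N0 -> N1.N0=(alive,v2) N1.N1=(dead,v2) N1.N2=(alive,v0) | N0.N0=(alive,v2) N0.N1=(dead,v2) N0.N2=(alive,v0)
Op 10: gossip N0<->N1 -> N0.N0=(alive,v2) N0.N1=(dead,v2) N0.N2=(alive,v0) | N1.N0=(alive,v2) N1.N1=(dead,v2) N1.N2=(alive,v0)
Op 11: gossip N1<->N2 -> N1.N0=(alive,v2) N1.N1=(dead,v2) N1.N2=(alive,v0) | N2.N0=(alive,v2) N2.N1=(dead,v2) N2.N2=(alive,v0)
Op 12: N1 marks N1=alive -> (alive,v3)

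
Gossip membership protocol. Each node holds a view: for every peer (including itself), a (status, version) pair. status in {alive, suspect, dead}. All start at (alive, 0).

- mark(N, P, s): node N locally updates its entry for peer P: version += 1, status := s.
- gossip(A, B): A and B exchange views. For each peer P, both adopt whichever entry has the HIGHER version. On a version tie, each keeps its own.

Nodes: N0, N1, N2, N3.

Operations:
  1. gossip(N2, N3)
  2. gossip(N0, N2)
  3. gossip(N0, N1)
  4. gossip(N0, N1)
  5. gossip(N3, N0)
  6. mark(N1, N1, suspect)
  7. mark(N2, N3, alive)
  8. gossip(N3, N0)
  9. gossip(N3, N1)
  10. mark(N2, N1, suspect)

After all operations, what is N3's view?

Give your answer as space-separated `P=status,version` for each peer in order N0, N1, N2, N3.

Answer: N0=alive,0 N1=suspect,1 N2=alive,0 N3=alive,0

Derivation:
Op 1: gossip N2<->N3 -> N2.N0=(alive,v0) N2.N1=(alive,v0) N2.N2=(alive,v0) N2.N3=(alive,v0) | N3.N0=(alive,v0) N3.N1=(alive,v0) N3.N2=(alive,v0) N3.N3=(alive,v0)
Op 2: gossip N0<->N2 -> N0.N0=(alive,v0) N0.N1=(alive,v0) N0.N2=(alive,v0) N0.N3=(alive,v0) | N2.N0=(alive,v0) N2.N1=(alive,v0) N2.N2=(alive,v0) N2.N3=(alive,v0)
Op 3: gossip N0<->N1 -> N0.N0=(alive,v0) N0.N1=(alive,v0) N0.N2=(alive,v0) N0.N3=(alive,v0) | N1.N0=(alive,v0) N1.N1=(alive,v0) N1.N2=(alive,v0) N1.N3=(alive,v0)
Op 4: gossip N0<->N1 -> N0.N0=(alive,v0) N0.N1=(alive,v0) N0.N2=(alive,v0) N0.N3=(alive,v0) | N1.N0=(alive,v0) N1.N1=(alive,v0) N1.N2=(alive,v0) N1.N3=(alive,v0)
Op 5: gossip N3<->N0 -> N3.N0=(alive,v0) N3.N1=(alive,v0) N3.N2=(alive,v0) N3.N3=(alive,v0) | N0.N0=(alive,v0) N0.N1=(alive,v0) N0.N2=(alive,v0) N0.N3=(alive,v0)
Op 6: N1 marks N1=suspect -> (suspect,v1)
Op 7: N2 marks N3=alive -> (alive,v1)
Op 8: gossip N3<->N0 -> N3.N0=(alive,v0) N3.N1=(alive,v0) N3.N2=(alive,v0) N3.N3=(alive,v0) | N0.N0=(alive,v0) N0.N1=(alive,v0) N0.N2=(alive,v0) N0.N3=(alive,v0)
Op 9: gossip N3<->N1 -> N3.N0=(alive,v0) N3.N1=(suspect,v1) N3.N2=(alive,v0) N3.N3=(alive,v0) | N1.N0=(alive,v0) N1.N1=(suspect,v1) N1.N2=(alive,v0) N1.N3=(alive,v0)
Op 10: N2 marks N1=suspect -> (suspect,v1)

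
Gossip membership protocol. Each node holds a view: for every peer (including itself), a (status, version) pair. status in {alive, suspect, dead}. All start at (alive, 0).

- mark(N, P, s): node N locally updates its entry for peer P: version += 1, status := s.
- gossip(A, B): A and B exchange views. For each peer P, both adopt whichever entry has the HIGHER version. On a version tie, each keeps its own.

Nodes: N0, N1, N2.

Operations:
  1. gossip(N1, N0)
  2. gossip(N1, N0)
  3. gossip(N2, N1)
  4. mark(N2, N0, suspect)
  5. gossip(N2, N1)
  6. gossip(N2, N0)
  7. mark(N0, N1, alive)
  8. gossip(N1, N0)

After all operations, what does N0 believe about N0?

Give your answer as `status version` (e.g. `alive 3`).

Answer: suspect 1

Derivation:
Op 1: gossip N1<->N0 -> N1.N0=(alive,v0) N1.N1=(alive,v0) N1.N2=(alive,v0) | N0.N0=(alive,v0) N0.N1=(alive,v0) N0.N2=(alive,v0)
Op 2: gossip N1<->N0 -> N1.N0=(alive,v0) N1.N1=(alive,v0) N1.N2=(alive,v0) | N0.N0=(alive,v0) N0.N1=(alive,v0) N0.N2=(alive,v0)
Op 3: gossip N2<->N1 -> N2.N0=(alive,v0) N2.N1=(alive,v0) N2.N2=(alive,v0) | N1.N0=(alive,v0) N1.N1=(alive,v0) N1.N2=(alive,v0)
Op 4: N2 marks N0=suspect -> (suspect,v1)
Op 5: gossip N2<->N1 -> N2.N0=(suspect,v1) N2.N1=(alive,v0) N2.N2=(alive,v0) | N1.N0=(suspect,v1) N1.N1=(alive,v0) N1.N2=(alive,v0)
Op 6: gossip N2<->N0 -> N2.N0=(suspect,v1) N2.N1=(alive,v0) N2.N2=(alive,v0) | N0.N0=(suspect,v1) N0.N1=(alive,v0) N0.N2=(alive,v0)
Op 7: N0 marks N1=alive -> (alive,v1)
Op 8: gossip N1<->N0 -> N1.N0=(suspect,v1) N1.N1=(alive,v1) N1.N2=(alive,v0) | N0.N0=(suspect,v1) N0.N1=(alive,v1) N0.N2=(alive,v0)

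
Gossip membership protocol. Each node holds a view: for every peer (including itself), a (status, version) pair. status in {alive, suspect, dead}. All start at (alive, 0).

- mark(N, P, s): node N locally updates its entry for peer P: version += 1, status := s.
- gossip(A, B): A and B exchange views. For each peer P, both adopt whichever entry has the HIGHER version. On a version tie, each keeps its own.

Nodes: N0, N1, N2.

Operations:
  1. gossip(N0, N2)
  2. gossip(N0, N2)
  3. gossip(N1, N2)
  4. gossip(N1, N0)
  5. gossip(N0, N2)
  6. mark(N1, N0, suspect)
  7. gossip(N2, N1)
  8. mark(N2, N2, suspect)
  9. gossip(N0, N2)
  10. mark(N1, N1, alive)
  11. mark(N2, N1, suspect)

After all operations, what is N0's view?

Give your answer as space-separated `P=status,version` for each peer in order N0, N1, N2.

Op 1: gossip N0<->N2 -> N0.N0=(alive,v0) N0.N1=(alive,v0) N0.N2=(alive,v0) | N2.N0=(alive,v0) N2.N1=(alive,v0) N2.N2=(alive,v0)
Op 2: gossip N0<->N2 -> N0.N0=(alive,v0) N0.N1=(alive,v0) N0.N2=(alive,v0) | N2.N0=(alive,v0) N2.N1=(alive,v0) N2.N2=(alive,v0)
Op 3: gossip N1<->N2 -> N1.N0=(alive,v0) N1.N1=(alive,v0) N1.N2=(alive,v0) | N2.N0=(alive,v0) N2.N1=(alive,v0) N2.N2=(alive,v0)
Op 4: gossip N1<->N0 -> N1.N0=(alive,v0) N1.N1=(alive,v0) N1.N2=(alive,v0) | N0.N0=(alive,v0) N0.N1=(alive,v0) N0.N2=(alive,v0)
Op 5: gossip N0<->N2 -> N0.N0=(alive,v0) N0.N1=(alive,v0) N0.N2=(alive,v0) | N2.N0=(alive,v0) N2.N1=(alive,v0) N2.N2=(alive,v0)
Op 6: N1 marks N0=suspect -> (suspect,v1)
Op 7: gossip N2<->N1 -> N2.N0=(suspect,v1) N2.N1=(alive,v0) N2.N2=(alive,v0) | N1.N0=(suspect,v1) N1.N1=(alive,v0) N1.N2=(alive,v0)
Op 8: N2 marks N2=suspect -> (suspect,v1)
Op 9: gossip N0<->N2 -> N0.N0=(suspect,v1) N0.N1=(alive,v0) N0.N2=(suspect,v1) | N2.N0=(suspect,v1) N2.N1=(alive,v0) N2.N2=(suspect,v1)
Op 10: N1 marks N1=alive -> (alive,v1)
Op 11: N2 marks N1=suspect -> (suspect,v1)

Answer: N0=suspect,1 N1=alive,0 N2=suspect,1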